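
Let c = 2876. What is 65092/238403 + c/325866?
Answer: 10948458350/38843715999 ≈ 0.28186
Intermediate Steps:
65092/238403 + c/325866 = 65092/238403 + 2876/325866 = 65092*(1/238403) + 2876*(1/325866) = 65092/238403 + 1438/162933 = 10948458350/38843715999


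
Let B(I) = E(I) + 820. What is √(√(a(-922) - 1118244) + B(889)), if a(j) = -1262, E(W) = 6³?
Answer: √(1036 + I*√1119506) ≈ 35.474 + 14.913*I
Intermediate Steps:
E(W) = 216
B(I) = 1036 (B(I) = 216 + 820 = 1036)
√(√(a(-922) - 1118244) + B(889)) = √(√(-1262 - 1118244) + 1036) = √(√(-1119506) + 1036) = √(I*√1119506 + 1036) = √(1036 + I*√1119506)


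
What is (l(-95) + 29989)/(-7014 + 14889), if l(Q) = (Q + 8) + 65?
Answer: 1427/375 ≈ 3.8053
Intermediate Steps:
l(Q) = 73 + Q (l(Q) = (8 + Q) + 65 = 73 + Q)
(l(-95) + 29989)/(-7014 + 14889) = ((73 - 95) + 29989)/(-7014 + 14889) = (-22 + 29989)/7875 = 29967*(1/7875) = 1427/375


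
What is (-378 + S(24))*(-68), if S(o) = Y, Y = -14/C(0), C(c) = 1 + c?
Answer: 26656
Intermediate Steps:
Y = -14 (Y = -14/(1 + 0) = -14/1 = -14*1 = -14)
S(o) = -14
(-378 + S(24))*(-68) = (-378 - 14)*(-68) = -392*(-68) = 26656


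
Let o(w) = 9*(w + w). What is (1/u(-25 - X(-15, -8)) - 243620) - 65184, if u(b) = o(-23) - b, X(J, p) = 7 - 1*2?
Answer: -118580737/384 ≈ -3.0880e+5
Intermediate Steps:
X(J, p) = 5 (X(J, p) = 7 - 2 = 5)
o(w) = 18*w (o(w) = 9*(2*w) = 18*w)
u(b) = -414 - b (u(b) = 18*(-23) - b = -414 - b)
(1/u(-25 - X(-15, -8)) - 243620) - 65184 = (1/(-414 - (-25 - 1*5)) - 243620) - 65184 = (1/(-414 - (-25 - 5)) - 243620) - 65184 = (1/(-414 - 1*(-30)) - 243620) - 65184 = (1/(-414 + 30) - 243620) - 65184 = (1/(-384) - 243620) - 65184 = (-1/384 - 243620) - 65184 = -93550081/384 - 65184 = -118580737/384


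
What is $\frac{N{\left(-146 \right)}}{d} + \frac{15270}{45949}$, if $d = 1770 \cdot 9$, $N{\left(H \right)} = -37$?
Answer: $\frac{241550987}{731967570} \approx 0.33$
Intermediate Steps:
$d = 15930$
$\frac{N{\left(-146 \right)}}{d} + \frac{15270}{45949} = - \frac{37}{15930} + \frac{15270}{45949} = \frac{241550987}{731967570}$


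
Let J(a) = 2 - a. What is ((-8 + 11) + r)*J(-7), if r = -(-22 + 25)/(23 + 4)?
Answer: 26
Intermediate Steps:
r = -⅑ (r = -3/27 = -1*⅑ = -⅑ ≈ -0.11111)
((-8 + 11) + r)*J(-7) = ((-8 + 11) - ⅑)*(2 - 1*(-7)) = (3 - ⅑)*(2 + 7) = (26/9)*9 = 26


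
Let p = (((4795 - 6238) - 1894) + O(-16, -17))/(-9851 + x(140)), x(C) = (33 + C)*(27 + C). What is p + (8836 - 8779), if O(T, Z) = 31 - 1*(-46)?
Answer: 54101/952 ≈ 56.829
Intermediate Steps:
O(T, Z) = 77 (O(T, Z) = 31 + 46 = 77)
x(C) = (27 + C)*(33 + C)
p = -163/952 (p = (((4795 - 6238) - 1894) + 77)/(-9851 + (891 + 140**2 + 60*140)) = ((-1443 - 1894) + 77)/(-9851 + (891 + 19600 + 8400)) = (-3337 + 77)/(-9851 + 28891) = -3260/19040 = -3260*1/19040 = -163/952 ≈ -0.17122)
p + (8836 - 8779) = -163/952 + (8836 - 8779) = -163/952 + 57 = 54101/952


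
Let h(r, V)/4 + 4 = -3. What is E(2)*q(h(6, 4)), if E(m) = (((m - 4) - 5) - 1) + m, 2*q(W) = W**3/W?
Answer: -2352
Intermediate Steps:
h(r, V) = -28 (h(r, V) = -16 + 4*(-3) = -16 - 12 = -28)
q(W) = W**2/2 (q(W) = (W**3/W)/2 = W**2/2)
E(m) = -10 + 2*m (E(m) = (((-4 + m) - 5) - 1) + m = ((-9 + m) - 1) + m = (-10 + m) + m = -10 + 2*m)
E(2)*q(h(6, 4)) = (-10 + 2*2)*((1/2)*(-28)**2) = (-10 + 4)*((1/2)*784) = -6*392 = -2352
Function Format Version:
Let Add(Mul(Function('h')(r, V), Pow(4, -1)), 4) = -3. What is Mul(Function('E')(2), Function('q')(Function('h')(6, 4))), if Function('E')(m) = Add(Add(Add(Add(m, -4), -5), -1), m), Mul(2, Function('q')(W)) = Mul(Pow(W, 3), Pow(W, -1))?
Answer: -2352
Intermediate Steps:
Function('h')(r, V) = -28 (Function('h')(r, V) = Add(-16, Mul(4, -3)) = Add(-16, -12) = -28)
Function('q')(W) = Mul(Rational(1, 2), Pow(W, 2)) (Function('q')(W) = Mul(Rational(1, 2), Mul(Pow(W, 3), Pow(W, -1))) = Mul(Rational(1, 2), Pow(W, 2)))
Function('E')(m) = Add(-10, Mul(2, m)) (Function('E')(m) = Add(Add(Add(Add(-4, m), -5), -1), m) = Add(Add(Add(-9, m), -1), m) = Add(Add(-10, m), m) = Add(-10, Mul(2, m)))
Mul(Function('E')(2), Function('q')(Function('h')(6, 4))) = Mul(Add(-10, Mul(2, 2)), Mul(Rational(1, 2), Pow(-28, 2))) = Mul(Add(-10, 4), Mul(Rational(1, 2), 784)) = Mul(-6, 392) = -2352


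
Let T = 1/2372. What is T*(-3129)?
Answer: -3129/2372 ≈ -1.3191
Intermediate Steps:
T = 1/2372 ≈ 0.00042159
T*(-3129) = (1/2372)*(-3129) = -3129/2372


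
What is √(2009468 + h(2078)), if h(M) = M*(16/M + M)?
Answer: 4*√395473 ≈ 2515.5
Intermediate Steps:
h(M) = M*(M + 16/M)
√(2009468 + h(2078)) = √(2009468 + (16 + 2078²)) = √(2009468 + (16 + 4318084)) = √(2009468 + 4318100) = √6327568 = 4*√395473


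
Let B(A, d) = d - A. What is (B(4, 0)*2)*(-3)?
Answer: 24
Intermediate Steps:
(B(4, 0)*2)*(-3) = ((0 - 1*4)*2)*(-3) = ((0 - 4)*2)*(-3) = -4*2*(-3) = -8*(-3) = 24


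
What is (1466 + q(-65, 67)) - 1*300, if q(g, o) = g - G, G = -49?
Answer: 1150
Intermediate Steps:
q(g, o) = 49 + g (q(g, o) = g - 1*(-49) = g + 49 = 49 + g)
(1466 + q(-65, 67)) - 1*300 = (1466 + (49 - 65)) - 1*300 = (1466 - 16) - 300 = 1450 - 300 = 1150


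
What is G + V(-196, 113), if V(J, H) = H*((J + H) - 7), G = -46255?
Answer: -56425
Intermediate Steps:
V(J, H) = H*(-7 + H + J) (V(J, H) = H*((H + J) - 7) = H*(-7 + H + J))
G + V(-196, 113) = -46255 + 113*(-7 + 113 - 196) = -46255 + 113*(-90) = -46255 - 10170 = -56425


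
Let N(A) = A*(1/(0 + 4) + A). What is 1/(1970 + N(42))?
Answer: 2/7489 ≈ 0.00026706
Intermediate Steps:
N(A) = A*(¼ + A) (N(A) = A*(1/4 + A) = A*(¼ + A))
1/(1970 + N(42)) = 1/(1970 + 42*(¼ + 42)) = 1/(1970 + 42*(169/4)) = 1/(1970 + 3549/2) = 1/(7489/2) = 2/7489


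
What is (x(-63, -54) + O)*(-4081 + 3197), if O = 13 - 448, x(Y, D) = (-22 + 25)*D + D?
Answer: 575484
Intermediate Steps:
x(Y, D) = 4*D (x(Y, D) = 3*D + D = 4*D)
O = -435
(x(-63, -54) + O)*(-4081 + 3197) = (4*(-54) - 435)*(-4081 + 3197) = (-216 - 435)*(-884) = -651*(-884) = 575484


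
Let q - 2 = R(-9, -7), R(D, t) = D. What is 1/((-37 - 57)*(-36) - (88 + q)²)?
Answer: -1/3177 ≈ -0.00031476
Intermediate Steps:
q = -7 (q = 2 - 9 = -7)
1/((-37 - 57)*(-36) - (88 + q)²) = 1/((-37 - 57)*(-36) - (88 - 7)²) = 1/(-94*(-36) - 1*81²) = 1/(3384 - 1*6561) = 1/(3384 - 6561) = 1/(-3177) = -1/3177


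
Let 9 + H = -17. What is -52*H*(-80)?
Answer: -108160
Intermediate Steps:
H = -26 (H = -9 - 17 = -26)
-52*H*(-80) = -52*(-26)*(-80) = 1352*(-80) = -108160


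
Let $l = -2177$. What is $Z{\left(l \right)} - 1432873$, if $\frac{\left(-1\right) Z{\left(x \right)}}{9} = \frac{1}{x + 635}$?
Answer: $- \frac{736496719}{514} \approx -1.4329 \cdot 10^{6}$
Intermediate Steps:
$Z{\left(x \right)} = - \frac{9}{635 + x}$ ($Z{\left(x \right)} = - \frac{9}{x + 635} = - \frac{9}{635 + x}$)
$Z{\left(l \right)} - 1432873 = - \frac{9}{635 - 2177} - 1432873 = - \frac{9}{-1542} - 1432873 = \left(-9\right) \left(- \frac{1}{1542}\right) - 1432873 = \frac{3}{514} - 1432873 = - \frac{736496719}{514}$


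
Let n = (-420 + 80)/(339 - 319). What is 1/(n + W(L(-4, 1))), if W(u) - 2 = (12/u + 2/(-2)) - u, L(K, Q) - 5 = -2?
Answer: -1/15 ≈ -0.066667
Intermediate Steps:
L(K, Q) = 3 (L(K, Q) = 5 - 2 = 3)
n = -17 (n = -340/20 = -340*1/20 = -17)
W(u) = 1 - u + 12/u (W(u) = 2 + ((12/u + 2/(-2)) - u) = 2 + ((12/u + 2*(-1/2)) - u) = 2 + ((12/u - 1) - u) = 2 + ((-1 + 12/u) - u) = 2 + (-1 - u + 12/u) = 1 - u + 12/u)
1/(n + W(L(-4, 1))) = 1/(-17 + (1 - 1*3 + 12/3)) = 1/(-17 + (1 - 3 + 12*(1/3))) = 1/(-17 + (1 - 3 + 4)) = 1/(-17 + 2) = 1/(-15) = -1/15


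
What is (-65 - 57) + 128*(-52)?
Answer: -6778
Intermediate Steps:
(-65 - 57) + 128*(-52) = -122 - 6656 = -6778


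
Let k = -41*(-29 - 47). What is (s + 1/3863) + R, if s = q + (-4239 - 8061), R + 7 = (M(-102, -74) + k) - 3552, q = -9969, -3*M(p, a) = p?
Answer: -87605113/3863 ≈ -22678.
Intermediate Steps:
M(p, a) = -p/3
k = 3116 (k = -41*(-76) = 3116)
R = -409 (R = -7 + ((-⅓*(-102) + 3116) - 3552) = -7 + ((34 + 3116) - 3552) = -7 + (3150 - 3552) = -7 - 402 = -409)
s = -22269 (s = -9969 + (-4239 - 8061) = -9969 - 12300 = -22269)
(s + 1/3863) + R = (-22269 + 1/3863) - 409 = -86025146/3863 - 409 = -87605113/3863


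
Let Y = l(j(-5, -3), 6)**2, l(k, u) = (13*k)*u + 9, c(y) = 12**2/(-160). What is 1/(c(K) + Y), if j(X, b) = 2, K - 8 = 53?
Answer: 10/272241 ≈ 3.6732e-5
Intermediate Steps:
K = 61 (K = 8 + 53 = 61)
c(y) = -9/10 (c(y) = 144*(-1/160) = -9/10)
l(k, u) = 9 + 13*k*u (l(k, u) = 13*k*u + 9 = 9 + 13*k*u)
Y = 27225 (Y = (9 + 13*2*6)**2 = (9 + 156)**2 = 165**2 = 27225)
1/(c(K) + Y) = 1/(-9/10 + 27225) = 1/(272241/10) = 10/272241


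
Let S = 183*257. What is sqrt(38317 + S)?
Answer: 2*sqrt(21337) ≈ 292.14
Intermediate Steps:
S = 47031
sqrt(38317 + S) = sqrt(38317 + 47031) = sqrt(85348) = 2*sqrt(21337)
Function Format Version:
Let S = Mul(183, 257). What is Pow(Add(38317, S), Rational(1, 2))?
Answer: Mul(2, Pow(21337, Rational(1, 2))) ≈ 292.14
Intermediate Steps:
S = 47031
Pow(Add(38317, S), Rational(1, 2)) = Pow(Add(38317, 47031), Rational(1, 2)) = Pow(85348, Rational(1, 2)) = Mul(2, Pow(21337, Rational(1, 2)))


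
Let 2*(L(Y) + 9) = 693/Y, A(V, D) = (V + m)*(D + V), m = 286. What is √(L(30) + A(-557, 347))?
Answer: √5691255/10 ≈ 238.56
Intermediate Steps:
A(V, D) = (286 + V)*(D + V) (A(V, D) = (V + 286)*(D + V) = (286 + V)*(D + V))
L(Y) = -9 + 693/(2*Y) (L(Y) = -9 + (693/Y)/2 = -9 + 693/(2*Y))
√(L(30) + A(-557, 347)) = √((-9 + (693/2)/30) + ((-557)² + 286*347 + 286*(-557) + 347*(-557))) = √((-9 + (693/2)*(1/30)) + (310249 + 99242 - 159302 - 193279)) = √((-9 + 231/20) + 56910) = √(51/20 + 56910) = √(1138251/20) = √5691255/10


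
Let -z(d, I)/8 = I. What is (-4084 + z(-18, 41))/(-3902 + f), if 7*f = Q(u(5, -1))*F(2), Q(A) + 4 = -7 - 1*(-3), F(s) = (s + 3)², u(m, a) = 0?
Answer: 15442/13757 ≈ 1.1225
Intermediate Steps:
F(s) = (3 + s)²
Q(A) = -8 (Q(A) = -4 + (-7 - 1*(-3)) = -4 + (-7 + 3) = -4 - 4 = -8)
z(d, I) = -8*I
f = -200/7 (f = (-8*(3 + 2)²)/7 = (-8*5²)/7 = (-8*25)/7 = (⅐)*(-200) = -200/7 ≈ -28.571)
(-4084 + z(-18, 41))/(-3902 + f) = (-4084 - 8*41)/(-3902 - 200/7) = (-4084 - 328)/(-27514/7) = -4412*(-7/27514) = 15442/13757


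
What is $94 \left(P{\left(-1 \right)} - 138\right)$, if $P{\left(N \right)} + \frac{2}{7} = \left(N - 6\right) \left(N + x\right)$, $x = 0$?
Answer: $- \frac{86386}{7} \approx -12341.0$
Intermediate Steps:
$P{\left(N \right)} = - \frac{2}{7} + N \left(-6 + N\right)$ ($P{\left(N \right)} = - \frac{2}{7} + \left(N - 6\right) \left(N + 0\right) = - \frac{2}{7} + \left(-6 + N\right) N = - \frac{2}{7} + N \left(-6 + N\right)$)
$94 \left(P{\left(-1 \right)} - 138\right) = 94 \left(\left(- \frac{2}{7} + \left(-1\right)^{2} - -6\right) - 138\right) = 94 \left(\left(- \frac{2}{7} + 1 + 6\right) - 138\right) = 94 \left(\frac{47}{7} - 138\right) = 94 \left(- \frac{919}{7}\right) = - \frac{86386}{7}$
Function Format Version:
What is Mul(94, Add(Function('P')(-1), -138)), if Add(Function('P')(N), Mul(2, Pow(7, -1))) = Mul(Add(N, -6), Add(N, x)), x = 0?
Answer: Rational(-86386, 7) ≈ -12341.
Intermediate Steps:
Function('P')(N) = Add(Rational(-2, 7), Mul(N, Add(-6, N))) (Function('P')(N) = Add(Rational(-2, 7), Mul(Add(N, -6), Add(N, 0))) = Add(Rational(-2, 7), Mul(Add(-6, N), N)) = Add(Rational(-2, 7), Mul(N, Add(-6, N))))
Mul(94, Add(Function('P')(-1), -138)) = Mul(94, Add(Add(Rational(-2, 7), Pow(-1, 2), Mul(-6, -1)), -138)) = Mul(94, Add(Add(Rational(-2, 7), 1, 6), -138)) = Mul(94, Add(Rational(47, 7), -138)) = Mul(94, Rational(-919, 7)) = Rational(-86386, 7)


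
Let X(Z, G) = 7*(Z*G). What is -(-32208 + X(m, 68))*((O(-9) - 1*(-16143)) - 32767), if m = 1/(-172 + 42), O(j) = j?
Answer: -34825476814/65 ≈ -5.3578e+8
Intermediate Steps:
m = -1/130 (m = 1/(-130) = -1/130 ≈ -0.0076923)
X(Z, G) = 7*G*Z (X(Z, G) = 7*(G*Z) = 7*G*Z)
-(-32208 + X(m, 68))*((O(-9) - 1*(-16143)) - 32767) = -(-32208 + 7*68*(-1/130))*((-9 - 1*(-16143)) - 32767) = -(-32208 - 238/65)*((-9 + 16143) - 32767) = -(-2093758)*(16134 - 32767)/65 = -(-2093758)*(-16633)/65 = -1*34825476814/65 = -34825476814/65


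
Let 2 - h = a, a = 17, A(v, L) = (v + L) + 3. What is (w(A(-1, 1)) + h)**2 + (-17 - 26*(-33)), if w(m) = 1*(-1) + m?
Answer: 1010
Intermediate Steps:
A(v, L) = 3 + L + v (A(v, L) = (L + v) + 3 = 3 + L + v)
h = -15 (h = 2 - 1*17 = 2 - 17 = -15)
w(m) = -1 + m
(w(A(-1, 1)) + h)**2 + (-17 - 26*(-33)) = ((-1 + (3 + 1 - 1)) - 15)**2 + (-17 - 26*(-33)) = ((-1 + 3) - 15)**2 + (-17 + 858) = (2 - 15)**2 + 841 = (-13)**2 + 841 = 169 + 841 = 1010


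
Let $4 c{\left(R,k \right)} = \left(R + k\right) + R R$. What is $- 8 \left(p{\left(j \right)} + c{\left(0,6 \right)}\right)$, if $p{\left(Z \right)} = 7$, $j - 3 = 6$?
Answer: $-68$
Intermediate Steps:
$j = 9$ ($j = 3 + 6 = 9$)
$c{\left(R,k \right)} = \frac{R}{4} + \frac{k}{4} + \frac{R^{2}}{4}$ ($c{\left(R,k \right)} = \frac{\left(R + k\right) + R R}{4} = \frac{\left(R + k\right) + R^{2}}{4} = \frac{R + k + R^{2}}{4} = \frac{R}{4} + \frac{k}{4} + \frac{R^{2}}{4}$)
$- 8 \left(p{\left(j \right)} + c{\left(0,6 \right)}\right) = - 8 \left(7 + \left(\frac{1}{4} \cdot 0 + \frac{1}{4} \cdot 6 + \frac{0^{2}}{4}\right)\right) = - 8 \left(7 + \left(0 + \frac{3}{2} + \frac{1}{4} \cdot 0\right)\right) = - 8 \left(7 + \left(0 + \frac{3}{2} + 0\right)\right) = - 8 \left(7 + \frac{3}{2}\right) = \left(-8\right) \frac{17}{2} = -68$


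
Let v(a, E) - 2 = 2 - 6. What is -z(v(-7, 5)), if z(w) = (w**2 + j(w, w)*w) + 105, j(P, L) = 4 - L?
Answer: -97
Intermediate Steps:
v(a, E) = -2 (v(a, E) = 2 + (2 - 6) = 2 - 4 = -2)
z(w) = 105 + w**2 + w*(4 - w) (z(w) = (w**2 + (4 - w)*w) + 105 = (w**2 + w*(4 - w)) + 105 = 105 + w**2 + w*(4 - w))
-z(v(-7, 5)) = -(105 + 4*(-2)) = -(105 - 8) = -1*97 = -97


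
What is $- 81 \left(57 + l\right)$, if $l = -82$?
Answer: $2025$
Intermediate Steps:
$- 81 \left(57 + l\right) = - 81 \left(57 - 82\right) = \left(-81\right) \left(-25\right) = 2025$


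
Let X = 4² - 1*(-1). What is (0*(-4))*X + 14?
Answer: 14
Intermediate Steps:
X = 17 (X = 16 + 1 = 17)
(0*(-4))*X + 14 = (0*(-4))*17 + 14 = 0*17 + 14 = 0 + 14 = 14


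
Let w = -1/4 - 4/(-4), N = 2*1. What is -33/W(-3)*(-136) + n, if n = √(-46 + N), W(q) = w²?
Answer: 23936/3 + 2*I*√11 ≈ 7978.7 + 6.6332*I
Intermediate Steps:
N = 2
w = ¾ (w = -1*¼ - 4*(-¼) = -¼ + 1 = ¾ ≈ 0.75000)
W(q) = 9/16 (W(q) = (¾)² = 9/16)
n = 2*I*√11 (n = √(-46 + 2) = √(-44) = 2*I*√11 ≈ 6.6332*I)
-33/W(-3)*(-136) + n = -33/9/16*(-136) + 2*I*√11 = -33*16/9*(-136) + 2*I*√11 = -176/3*(-136) + 2*I*√11 = 23936/3 + 2*I*√11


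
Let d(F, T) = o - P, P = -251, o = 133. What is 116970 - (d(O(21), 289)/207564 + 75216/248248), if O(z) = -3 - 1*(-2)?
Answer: 8968955614772/76677601 ≈ 1.1697e+5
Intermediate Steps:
O(z) = -1 (O(z) = -3 + 2 = -1)
d(F, T) = 384 (d(F, T) = 133 - 1*(-251) = 133 + 251 = 384)
116970 - (d(O(21), 289)/207564 + 75216/248248) = 116970 - (384/207564 + 75216/248248) = 116970 - (384*(1/207564) + 75216*(1/248248)) = 116970 - (32/17297 + 9402/31031) = 116970 - 1*23374198/76677601 = 116970 - 23374198/76677601 = 8968955614772/76677601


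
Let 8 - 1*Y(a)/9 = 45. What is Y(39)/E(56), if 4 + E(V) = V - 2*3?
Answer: -333/46 ≈ -7.2391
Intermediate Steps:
Y(a) = -333 (Y(a) = 72 - 9*45 = 72 - 405 = -333)
E(V) = -10 + V (E(V) = -4 + (V - 2*3) = -4 + (V - 6) = -4 + (-6 + V) = -10 + V)
Y(39)/E(56) = -333/(-10 + 56) = -333/46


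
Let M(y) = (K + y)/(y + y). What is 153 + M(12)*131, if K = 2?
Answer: 2753/12 ≈ 229.42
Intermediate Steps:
M(y) = (2 + y)/(2*y) (M(y) = (2 + y)/(y + y) = (2 + y)/((2*y)) = (2 + y)*(1/(2*y)) = (2 + y)/(2*y))
153 + M(12)*131 = 153 + ((½)*(2 + 12)/12)*131 = 153 + ((½)*(1/12)*14)*131 = 153 + (7/12)*131 = 153 + 917/12 = 2753/12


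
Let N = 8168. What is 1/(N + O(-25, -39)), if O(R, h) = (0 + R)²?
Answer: 1/8793 ≈ 0.00011373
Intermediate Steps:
O(R, h) = R²
1/(N + O(-25, -39)) = 1/(8168 + (-25)²) = 1/(8168 + 625) = 1/8793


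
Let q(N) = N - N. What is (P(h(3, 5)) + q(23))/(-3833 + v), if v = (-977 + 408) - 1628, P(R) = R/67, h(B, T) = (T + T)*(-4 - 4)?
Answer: 8/40401 ≈ 0.00019802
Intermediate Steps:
q(N) = 0
h(B, T) = -16*T (h(B, T) = (2*T)*(-8) = -16*T)
P(R) = R/67 (P(R) = R*(1/67) = R/67)
v = -2197 (v = -569 - 1628 = -2197)
(P(h(3, 5)) + q(23))/(-3833 + v) = ((-16*5)/67 + 0)/(-3833 - 2197) = ((1/67)*(-80) + 0)/(-6030) = (-80/67 + 0)*(-1/6030) = -80/67*(-1/6030) = 8/40401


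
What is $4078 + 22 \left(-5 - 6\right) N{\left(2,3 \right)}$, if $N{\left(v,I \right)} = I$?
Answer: $3352$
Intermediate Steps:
$4078 + 22 \left(-5 - 6\right) N{\left(2,3 \right)} = 4078 + 22 \left(-5 - 6\right) 3 = 4078 + 22 \left(-11\right) 3 = 4078 - 726 = 3352$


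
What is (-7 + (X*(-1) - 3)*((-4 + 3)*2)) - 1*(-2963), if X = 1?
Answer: 2964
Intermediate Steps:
(-7 + (X*(-1) - 3)*((-4 + 3)*2)) - 1*(-2963) = (-7 + (1*(-1) - 3)*((-4 + 3)*2)) - 1*(-2963) = (-7 + (-1 - 3)*(-1*2)) + 2963 = (-7 - 4*(-2)) + 2963 = (-7 + 8) + 2963 = 1 + 2963 = 2964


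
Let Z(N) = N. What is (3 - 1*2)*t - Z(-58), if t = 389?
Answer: 447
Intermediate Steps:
(3 - 1*2)*t - Z(-58) = (3 - 1*2)*389 - 1*(-58) = (3 - 2)*389 + 58 = 1*389 + 58 = 389 + 58 = 447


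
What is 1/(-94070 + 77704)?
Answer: -1/16366 ≈ -6.1102e-5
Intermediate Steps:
1/(-94070 + 77704) = 1/(-16366) = -1/16366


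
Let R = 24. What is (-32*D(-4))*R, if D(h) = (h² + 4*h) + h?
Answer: 3072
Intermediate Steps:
D(h) = h² + 5*h
(-32*D(-4))*R = -(-128)*(5 - 4)*24 = -(-128)*24 = -32*(-4)*24 = 128*24 = 3072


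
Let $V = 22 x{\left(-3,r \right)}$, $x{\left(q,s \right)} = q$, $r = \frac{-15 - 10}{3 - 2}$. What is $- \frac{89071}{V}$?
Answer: $\frac{89071}{66} \approx 1349.6$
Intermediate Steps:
$r = -25$ ($r = - \frac{25}{1} = \left(-25\right) 1 = -25$)
$V = -66$ ($V = 22 \left(-3\right) = -66$)
$- \frac{89071}{V} = - \frac{89071}{-66} = \left(-89071\right) \left(- \frac{1}{66}\right) = \frac{89071}{66}$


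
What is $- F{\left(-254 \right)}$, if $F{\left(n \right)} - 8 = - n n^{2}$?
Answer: $-16387072$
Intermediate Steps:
$F{\left(n \right)} = 8 - n^{3}$ ($F{\left(n \right)} = 8 + - n n^{2} = 8 - n^{3}$)
$- F{\left(-254 \right)} = - (8 - \left(-254\right)^{3}) = - (8 - -16387064) = - (8 + 16387064) = \left(-1\right) 16387072 = -16387072$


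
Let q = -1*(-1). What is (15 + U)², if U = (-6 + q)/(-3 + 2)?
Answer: 400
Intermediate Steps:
q = 1
U = 5 (U = (-6 + 1)/(-3 + 2) = -5/(-1) = -5*(-1) = 5)
(15 + U)² = (15 + 5)² = 20² = 400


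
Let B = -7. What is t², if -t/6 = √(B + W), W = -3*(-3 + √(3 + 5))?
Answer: 72 - 216*√2 ≈ -233.47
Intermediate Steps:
W = 9 - 6*√2 (W = -3*(-3 + √8) = -3*(-3 + 2*√2) = 9 - 6*√2 ≈ 0.51472)
t = -6*√(2 - 6*√2) (t = -6*√(-7 + (9 - 6*√2)) = -6*√(2 - 6*√2) ≈ -15.28*I)
t² = (-6*√(2 - 6*√2))² = 72 - 216*√2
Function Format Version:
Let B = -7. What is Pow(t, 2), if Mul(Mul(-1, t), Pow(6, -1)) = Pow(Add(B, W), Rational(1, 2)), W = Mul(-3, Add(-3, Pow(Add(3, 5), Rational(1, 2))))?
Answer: Add(72, Mul(-216, Pow(2, Rational(1, 2)))) ≈ -233.47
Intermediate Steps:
W = Add(9, Mul(-6, Pow(2, Rational(1, 2)))) (W = Mul(-3, Add(-3, Pow(8, Rational(1, 2)))) = Mul(-3, Add(-3, Mul(2, Pow(2, Rational(1, 2))))) = Add(9, Mul(-6, Pow(2, Rational(1, 2)))) ≈ 0.51472)
t = Mul(-6, Pow(Add(2, Mul(-6, Pow(2, Rational(1, 2)))), Rational(1, 2))) (t = Mul(-6, Pow(Add(-7, Add(9, Mul(-6, Pow(2, Rational(1, 2))))), Rational(1, 2))) = Mul(-6, Pow(Add(2, Mul(-6, Pow(2, Rational(1, 2)))), Rational(1, 2))) ≈ Mul(-15.280, I))
Pow(t, 2) = Pow(Mul(-6, Pow(Add(2, Mul(-6, Pow(2, Rational(1, 2)))), Rational(1, 2))), 2) = Add(72, Mul(-216, Pow(2, Rational(1, 2))))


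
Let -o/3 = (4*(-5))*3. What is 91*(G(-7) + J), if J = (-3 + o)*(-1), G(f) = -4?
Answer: -16471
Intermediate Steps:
o = 180 (o = -3*4*(-5)*3 = -(-60)*3 = -3*(-60) = 180)
J = -177 (J = (-3 + 180)*(-1) = 177*(-1) = -177)
91*(G(-7) + J) = 91*(-4 - 177) = 91*(-181) = -16471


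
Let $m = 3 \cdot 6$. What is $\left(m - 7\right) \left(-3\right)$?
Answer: $-33$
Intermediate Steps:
$m = 18$
$\left(m - 7\right) \left(-3\right) = \left(18 - 7\right) \left(-3\right) = 11 \left(-3\right) = -33$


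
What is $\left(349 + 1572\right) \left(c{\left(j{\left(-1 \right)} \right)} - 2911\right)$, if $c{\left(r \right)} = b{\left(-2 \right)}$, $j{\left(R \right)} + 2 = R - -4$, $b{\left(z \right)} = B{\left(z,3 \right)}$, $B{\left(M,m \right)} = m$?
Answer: $-5586268$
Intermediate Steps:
$b{\left(z \right)} = 3$
$j{\left(R \right)} = 2 + R$ ($j{\left(R \right)} = -2 + \left(R - -4\right) = -2 + \left(R + 4\right) = -2 + \left(4 + R\right) = 2 + R$)
$c{\left(r \right)} = 3$
$\left(349 + 1572\right) \left(c{\left(j{\left(-1 \right)} \right)} - 2911\right) = \left(349 + 1572\right) \left(3 - 2911\right) = 1921 \left(-2908\right) = -5586268$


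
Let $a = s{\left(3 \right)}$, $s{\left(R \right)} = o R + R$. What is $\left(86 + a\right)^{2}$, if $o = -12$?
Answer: $2809$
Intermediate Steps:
$s{\left(R \right)} = - 11 R$ ($s{\left(R \right)} = - 12 R + R = - 11 R$)
$a = -33$ ($a = \left(-11\right) 3 = -33$)
$\left(86 + a\right)^{2} = \left(86 - 33\right)^{2} = 53^{2} = 2809$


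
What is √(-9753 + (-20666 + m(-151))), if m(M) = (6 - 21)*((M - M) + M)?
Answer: I*√28154 ≈ 167.79*I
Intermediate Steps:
m(M) = -15*M (m(M) = -15*(0 + M) = -15*M)
√(-9753 + (-20666 + m(-151))) = √(-9753 + (-20666 - 15*(-151))) = √(-9753 + (-20666 + 2265)) = √(-9753 - 18401) = √(-28154) = I*√28154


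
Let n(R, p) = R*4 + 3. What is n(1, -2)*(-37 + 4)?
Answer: -231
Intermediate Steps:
n(R, p) = 3 + 4*R (n(R, p) = 4*R + 3 = 3 + 4*R)
n(1, -2)*(-37 + 4) = (3 + 4*1)*(-37 + 4) = (3 + 4)*(-33) = 7*(-33) = -231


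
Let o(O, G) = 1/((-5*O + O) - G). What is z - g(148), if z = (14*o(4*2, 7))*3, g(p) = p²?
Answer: -284766/13 ≈ -21905.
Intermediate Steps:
o(O, G) = 1/(-G - 4*O) (o(O, G) = 1/(-4*O - G) = 1/(-G - 4*O))
z = -14/13 (z = (14*(-1/(7 + 4*(4*2))))*3 = (14*(-1/(7 + 4*8)))*3 = (14*(-1/(7 + 32)))*3 = (14*(-1/39))*3 = -14/39*3 = -14/13 ≈ -1.0769)
z - g(148) = -14/13 - 1*148² = -14/13 - 1*21904 = -14/13 - 21904 = -284766/13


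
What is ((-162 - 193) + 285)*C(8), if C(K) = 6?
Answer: -420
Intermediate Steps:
((-162 - 193) + 285)*C(8) = ((-162 - 193) + 285)*6 = (-355 + 285)*6 = -70*6 = -420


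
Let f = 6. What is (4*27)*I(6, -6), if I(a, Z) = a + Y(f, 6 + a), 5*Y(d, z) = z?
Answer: 4536/5 ≈ 907.20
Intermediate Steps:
Y(d, z) = z/5
I(a, Z) = 6/5 + 6*a/5 (I(a, Z) = a + (6 + a)/5 = a + (6/5 + a/5) = 6/5 + 6*a/5)
(4*27)*I(6, -6) = (4*27)*(6/5 + (6/5)*6) = 108*(6/5 + 36/5) = 108*(42/5) = 4536/5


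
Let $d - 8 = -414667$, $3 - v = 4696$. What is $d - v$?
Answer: $-409966$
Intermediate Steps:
$v = -4693$ ($v = 3 - 4696 = -4693$)
$d = -414659$ ($d = 8 - 414667 = -414659$)
$d - v = -414659 - -4693 = -414659 + 4693 = -409966$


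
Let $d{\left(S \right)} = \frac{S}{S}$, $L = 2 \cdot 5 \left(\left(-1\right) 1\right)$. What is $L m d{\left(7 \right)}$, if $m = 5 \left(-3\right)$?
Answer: $150$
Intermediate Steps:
$m = -15$
$L = -10$ ($L = 10 \left(-1\right) = -10$)
$d{\left(S \right)} = 1$
$L m d{\left(7 \right)} = \left(-10\right) \left(-15\right) 1 = 150 \cdot 1 = 150$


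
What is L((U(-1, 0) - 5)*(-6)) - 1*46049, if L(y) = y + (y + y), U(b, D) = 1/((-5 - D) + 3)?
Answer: -45950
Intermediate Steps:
U(b, D) = 1/(-2 - D)
L(y) = 3*y (L(y) = y + 2*y = 3*y)
L((U(-1, 0) - 5)*(-6)) - 1*46049 = 3*((-1/(2 + 0) - 5)*(-6)) - 1*46049 = 3*((-1/2 - 5)*(-6)) - 46049 = 3*(-11/2*(-6)) - 46049 = 3*33 - 46049 = 99 - 46049 = -45950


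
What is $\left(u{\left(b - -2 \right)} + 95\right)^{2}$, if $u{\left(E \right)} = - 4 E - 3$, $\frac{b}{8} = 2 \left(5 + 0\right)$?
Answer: $55696$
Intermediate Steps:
$b = 80$ ($b = 8 \cdot 2 \left(5 + 0\right) = 8 \cdot 2 \cdot 5 = 8 \cdot 10 = 80$)
$u{\left(E \right)} = -3 - 4 E$
$\left(u{\left(b - -2 \right)} + 95\right)^{2} = \left(\left(-3 - 4 \left(80 - -2\right)\right) + 95\right)^{2} = \left(\left(-3 - 4 \left(80 + 2\right)\right) + 95\right)^{2} = \left(\left(-3 - 328\right) + 95\right)^{2} = \left(-331 + 95\right)^{2} = \left(-236\right)^{2} = 55696$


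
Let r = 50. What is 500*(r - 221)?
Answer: -85500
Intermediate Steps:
500*(r - 221) = 500*(50 - 221) = 500*(-171) = -85500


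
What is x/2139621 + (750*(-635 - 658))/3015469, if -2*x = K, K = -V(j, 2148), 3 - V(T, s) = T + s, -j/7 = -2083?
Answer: -2100115831997/6451960797249 ≈ -0.32550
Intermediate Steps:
j = 14581 (j = -7*(-2083) = 14581)
V(T, s) = 3 - T - s (V(T, s) = 3 - (T + s) = 3 + (-T - s) = 3 - T - s)
K = 16726 (K = -(3 - 1*14581 - 1*2148) = -(3 - 14581 - 2148) = -1*(-16726) = 16726)
x = -8363 (x = -½*16726 = -8363)
x/2139621 + (750*(-635 - 658))/3015469 = -8363/2139621 + (750*(-635 - 658))/3015469 = -8363*1/2139621 + (750*(-1293))*(1/3015469) = -8363/2139621 - 969750*1/3015469 = -8363/2139621 - 969750/3015469 = -2100115831997/6451960797249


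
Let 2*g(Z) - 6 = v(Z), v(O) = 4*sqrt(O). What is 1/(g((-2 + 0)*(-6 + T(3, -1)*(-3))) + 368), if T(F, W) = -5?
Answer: 371/137713 - 6*I*sqrt(2)/137713 ≈ 0.002694 - 6.1616e-5*I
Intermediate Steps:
g(Z) = 3 + 2*sqrt(Z) (g(Z) = 3 + (4*sqrt(Z))/2 = 3 + 2*sqrt(Z))
1/(g((-2 + 0)*(-6 + T(3, -1)*(-3))) + 368) = 1/((3 + 2*sqrt((-2 + 0)*(-6 - 5*(-3)))) + 368) = 1/((3 + 2*sqrt(-2*(-6 + 15))) + 368) = 1/((3 + 2*sqrt(-2*9)) + 368) = 1/((3 + 2*sqrt(-18)) + 368) = 1/((3 + 2*(3*I*sqrt(2))) + 368) = 1/((3 + 6*I*sqrt(2)) + 368) = 1/(371 + 6*I*sqrt(2))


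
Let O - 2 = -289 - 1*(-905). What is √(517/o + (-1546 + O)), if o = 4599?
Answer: I*√2180618405/1533 ≈ 30.461*I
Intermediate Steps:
O = 618 (O = 2 + (-289 - 1*(-905)) = 2 + (-289 + 905) = 2 + 616 = 618)
√(517/o + (-1546 + O)) = √(517/4599 + (-1546 + 618)) = √(517*(1/4599) - 928) = √(517/4599 - 928) = √(-4267355/4599) = I*√2180618405/1533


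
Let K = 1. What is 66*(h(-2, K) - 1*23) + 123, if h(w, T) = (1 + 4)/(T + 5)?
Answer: -1340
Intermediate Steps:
h(w, T) = 5/(5 + T)
66*(h(-2, K) - 1*23) + 123 = 66*(5/(5 + 1) - 1*23) + 123 = 66*(5/6 - 23) + 123 = 66*(5*(⅙) - 23) + 123 = 66*(⅚ - 23) + 123 = 66*(-133/6) + 123 = -1463 + 123 = -1340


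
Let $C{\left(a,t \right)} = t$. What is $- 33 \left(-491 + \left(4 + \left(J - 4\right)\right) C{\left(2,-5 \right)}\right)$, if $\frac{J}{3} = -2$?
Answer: $15213$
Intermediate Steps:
$J = -6$ ($J = 3 \left(-2\right) = -6$)
$- 33 \left(-491 + \left(4 + \left(J - 4\right)\right) C{\left(2,-5 \right)}\right) = - 33 \left(-491 + \left(4 - 10\right) \left(-5\right)\right) = - 33 \left(-491 - -30\right) = - 33 \left(-491 + 30\right) = \left(-33\right) \left(-461\right) = 15213$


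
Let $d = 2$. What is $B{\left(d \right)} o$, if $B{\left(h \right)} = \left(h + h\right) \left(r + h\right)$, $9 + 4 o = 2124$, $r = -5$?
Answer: $-6345$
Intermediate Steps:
$o = \frac{2115}{4}$ ($o = - \frac{9}{4} + \frac{1}{4} \cdot 2124 = - \frac{9}{4} + 531 = \frac{2115}{4} \approx 528.75$)
$B{\left(h \right)} = 2 h \left(-5 + h\right)$ ($B{\left(h \right)} = \left(h + h\right) \left(-5 + h\right) = 2 h \left(-5 + h\right)$)
$B{\left(d \right)} o = 2 \cdot 2 \left(-5 + 2\right) \frac{2115}{4} = 2 \cdot 2 \left(-3\right) \frac{2115}{4} = \left(-12\right) \frac{2115}{4} = -6345$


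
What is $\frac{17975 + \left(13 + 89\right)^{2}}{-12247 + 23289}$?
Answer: $\frac{28379}{11042} \approx 2.5701$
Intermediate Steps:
$\frac{17975 + \left(13 + 89\right)^{2}}{-12247 + 23289} = \frac{17975 + 102^{2}}{11042} = \left(17975 + 10404\right) \frac{1}{11042} = 28379 \cdot \frac{1}{11042} = \frac{28379}{11042}$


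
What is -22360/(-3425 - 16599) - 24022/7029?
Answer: -40481011/17593587 ≈ -2.3009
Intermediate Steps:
-22360/(-3425 - 16599) - 24022/7029 = -22360/(-20024) - 24022*1/7029 = -22360*(-1/20024) - 24022/7029 = 2795/2503 - 24022/7029 = -40481011/17593587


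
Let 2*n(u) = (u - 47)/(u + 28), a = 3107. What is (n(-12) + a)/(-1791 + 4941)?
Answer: 2839/2880 ≈ 0.98576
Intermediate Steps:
n(u) = (-47 + u)/(2*(28 + u)) (n(u) = ((u - 47)/(u + 28))/2 = ((-47 + u)/(28 + u))/2 = (-47 + u)/(2*(28 + u)))
(n(-12) + a)/(-1791 + 4941) = ((-47 - 12)/(2*(28 - 12)) + 3107)/(-1791 + 4941) = ((1/2)*(-59)/16 + 3107)/3150 = ((1/2)*(1/16)*(-59) + 3107)*(1/3150) = (-59/32 + 3107)*(1/3150) = (99365/32)*(1/3150) = 2839/2880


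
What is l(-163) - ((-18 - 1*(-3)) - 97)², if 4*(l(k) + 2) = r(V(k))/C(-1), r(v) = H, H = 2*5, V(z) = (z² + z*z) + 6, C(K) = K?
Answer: -25097/2 ≈ -12549.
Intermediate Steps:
V(z) = 6 + 2*z² (V(z) = (z² + z²) + 6 = 2*z² + 6 = 6 + 2*z²)
H = 10
r(v) = 10
l(k) = -9/2 (l(k) = -2 + (10/(-1))/4 = -2 + (10*(-1))/4 = -2 + (¼)*(-10) = -2 - 5/2 = -9/2)
l(-163) - ((-18 - 1*(-3)) - 97)² = -9/2 - ((-18 - 1*(-3)) - 97)² = -9/2 - ((-18 + 3) - 97)² = -9/2 - (-15 - 97)² = -9/2 - 1*(-112)² = -9/2 - 1*12544 = -9/2 - 12544 = -25097/2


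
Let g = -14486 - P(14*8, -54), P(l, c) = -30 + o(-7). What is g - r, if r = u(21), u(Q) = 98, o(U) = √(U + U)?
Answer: -14554 - I*√14 ≈ -14554.0 - 3.7417*I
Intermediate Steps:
o(U) = √2*√U (o(U) = √(2*U) = √2*√U)
P(l, c) = -30 + I*√14 (P(l, c) = -30 + √2*√(-7) = -30 + √2*(I*√7) = -30 + I*√14)
r = 98
g = -14456 - I*√14 (g = -14486 - (-30 + I*√14) = -14486 + (30 - I*√14) = -14456 - I*√14 ≈ -14456.0 - 3.7417*I)
g - r = (-14456 - I*√14) - 1*98 = (-14456 - I*√14) - 98 = -14554 - I*√14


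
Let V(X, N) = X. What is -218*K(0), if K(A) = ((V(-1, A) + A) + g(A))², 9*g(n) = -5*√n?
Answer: -218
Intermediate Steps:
g(n) = -5*√n/9 (g(n) = (-5*√n)/9 = -5*√n/9)
K(A) = (-1 + A - 5*√A/9)² (K(A) = ((-1 + A) - 5*√A/9)² = (-1 + A - 5*√A/9)²)
-218*K(0) = -218*(9 - 9*0 + 5*√0)²/81 = -218*(9 + 0 + 5*0)²/81 = -218*(9 + 0 + 0)²/81 = -218*9²/81 = -218*81/81 = -218*1 = -218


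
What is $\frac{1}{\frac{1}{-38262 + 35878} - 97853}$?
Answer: $- \frac{2384}{233281553} \approx -1.0219 \cdot 10^{-5}$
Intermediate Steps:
$\frac{1}{\frac{1}{-38262 + 35878} - 97853} = \frac{1}{\frac{1}{-2384} - 97853} = \frac{1}{- \frac{1}{2384} - 97853} = \frac{1}{- \frac{233281553}{2384}} = - \frac{2384}{233281553}$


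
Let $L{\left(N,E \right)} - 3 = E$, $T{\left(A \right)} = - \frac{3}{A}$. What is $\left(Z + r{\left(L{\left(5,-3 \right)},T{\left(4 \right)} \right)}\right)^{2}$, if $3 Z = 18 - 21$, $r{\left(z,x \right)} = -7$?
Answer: $64$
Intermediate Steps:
$L{\left(N,E \right)} = 3 + E$
$Z = -1$ ($Z = \frac{18 - 21}{3} = \frac{1}{3} \left(-3\right) = -1$)
$\left(Z + r{\left(L{\left(5,-3 \right)},T{\left(4 \right)} \right)}\right)^{2} = \left(-1 - 7\right)^{2} = \left(-8\right)^{2} = 64$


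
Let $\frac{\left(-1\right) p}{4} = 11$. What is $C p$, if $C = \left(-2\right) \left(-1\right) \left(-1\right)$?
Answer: $88$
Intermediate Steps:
$C = -2$ ($C = 2 \left(-1\right) = -2$)
$p = -44$ ($p = \left(-4\right) 11 = -44$)
$C p = \left(-2\right) \left(-44\right) = 88$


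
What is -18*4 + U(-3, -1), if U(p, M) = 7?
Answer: -65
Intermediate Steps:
-18*4 + U(-3, -1) = -18*4 + 7 = -3*24 + 7 = -72 + 7 = -65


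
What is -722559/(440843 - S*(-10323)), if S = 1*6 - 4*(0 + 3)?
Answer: -722559/378905 ≈ -1.9070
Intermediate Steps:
S = -6 (S = 6 - 4*3 = 6 - 12 = -6)
-722559/(440843 - S*(-10323)) = -722559/(440843 - (-6)*(-10323)) = -722559/(440843 - 1*61938) = -722559/(440843 - 61938) = -722559/378905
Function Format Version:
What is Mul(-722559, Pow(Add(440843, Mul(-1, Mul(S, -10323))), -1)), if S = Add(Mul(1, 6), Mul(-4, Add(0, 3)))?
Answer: Rational(-722559, 378905) ≈ -1.9070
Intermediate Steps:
S = -6 (S = Add(6, Mul(-4, 3)) = Add(6, -12) = -6)
Mul(-722559, Pow(Add(440843, Mul(-1, Mul(S, -10323))), -1)) = Mul(-722559, Pow(Add(440843, Mul(-1, Mul(-6, -10323))), -1)) = Mul(-722559, Pow(Add(440843, Mul(-1, 61938)), -1)) = Mul(-722559, Pow(Add(440843, -61938), -1)) = Mul(-722559, Pow(378905, -1)) = Mul(-722559, Rational(1, 378905)) = Rational(-722559, 378905)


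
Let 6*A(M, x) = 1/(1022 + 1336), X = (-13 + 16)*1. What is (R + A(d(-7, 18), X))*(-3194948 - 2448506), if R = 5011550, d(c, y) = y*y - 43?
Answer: -200070064698855527/7074 ≈ -2.8282e+13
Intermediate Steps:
d(c, y) = -43 + y**2 (d(c, y) = y**2 - 43 = -43 + y**2)
X = 3 (X = 3*1 = 3)
A(M, x) = 1/14148 (A(M, x) = 1/(6*(1022 + 1336)) = (1/6)/2358 = (1/6)*(1/2358) = 1/14148)
(R + A(d(-7, 18), X))*(-3194948 - 2448506) = (5011550 + 1/14148)*(-3194948 - 2448506) = (70903409401/14148)*(-5643454) = -200070064698855527/7074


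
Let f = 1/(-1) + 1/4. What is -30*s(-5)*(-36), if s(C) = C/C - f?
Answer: 1890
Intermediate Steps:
f = -¾ (f = 1*(-1) + 1*(¼) = -1 + ¼ = -¾ ≈ -0.75000)
s(C) = 7/4 (s(C) = C/C - 1*(-¾) = 1 + ¾ = 7/4)
-30*s(-5)*(-36) = -30*7/4*(-36) = -105/2*(-36) = 1890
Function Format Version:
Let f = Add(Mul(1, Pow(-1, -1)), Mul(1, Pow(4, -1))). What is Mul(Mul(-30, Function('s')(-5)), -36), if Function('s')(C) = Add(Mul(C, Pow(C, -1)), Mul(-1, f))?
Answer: 1890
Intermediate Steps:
f = Rational(-3, 4) (f = Add(Mul(1, -1), Mul(1, Rational(1, 4))) = Add(-1, Rational(1, 4)) = Rational(-3, 4) ≈ -0.75000)
Function('s')(C) = Rational(7, 4) (Function('s')(C) = Add(Mul(C, Pow(C, -1)), Mul(-1, Rational(-3, 4))) = Add(1, Rational(3, 4)) = Rational(7, 4))
Mul(Mul(-30, Function('s')(-5)), -36) = Mul(Mul(-30, Rational(7, 4)), -36) = Mul(Rational(-105, 2), -36) = 1890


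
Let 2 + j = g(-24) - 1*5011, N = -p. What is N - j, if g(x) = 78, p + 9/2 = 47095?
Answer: -84311/2 ≈ -42156.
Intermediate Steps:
p = 94181/2 (p = -9/2 + 47095 = 94181/2 ≈ 47091.)
N = -94181/2 (N = -1*94181/2 = -94181/2 ≈ -47091.)
j = -4935 (j = -2 + (78 - 1*5011) = -2 + (78 - 5011) = -2 - 4933 = -4935)
N - j = -94181/2 - 1*(-4935) = -94181/2 + 4935 = -84311/2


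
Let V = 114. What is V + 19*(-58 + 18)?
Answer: -646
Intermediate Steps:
V + 19*(-58 + 18) = 114 + 19*(-58 + 18) = 114 + 19*(-40) = 114 - 760 = -646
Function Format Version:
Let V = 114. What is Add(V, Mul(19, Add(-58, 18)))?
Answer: -646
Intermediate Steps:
Add(V, Mul(19, Add(-58, 18))) = Add(114, Mul(19, Add(-58, 18))) = Add(114, Mul(19, -40)) = Add(114, -760) = -646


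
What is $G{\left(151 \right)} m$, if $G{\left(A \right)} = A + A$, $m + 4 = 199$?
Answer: $58890$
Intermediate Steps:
$m = 195$ ($m = -4 + 199 = 195$)
$G{\left(A \right)} = 2 A$
$G{\left(151 \right)} m = 2 \cdot 151 \cdot 195 = 302 \cdot 195 = 58890$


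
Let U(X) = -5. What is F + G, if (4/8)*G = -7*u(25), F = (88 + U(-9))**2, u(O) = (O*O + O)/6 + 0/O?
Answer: 16117/3 ≈ 5372.3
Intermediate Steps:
u(O) = O/6 + O**2/6 (u(O) = (O**2 + O)*(1/6) + 0 = (O + O**2)*(1/6) + 0 = (O/6 + O**2/6) + 0 = O/6 + O**2/6)
F = 6889 (F = (88 - 5)**2 = 83**2 = 6889)
G = -4550/3 (G = 2*(-7*25*(1 + 25)/6) = 2*(-7*25*26/6) = 2*(-7*325/3) = 2*(-2275/3) = -4550/3 ≈ -1516.7)
F + G = 6889 - 4550/3 = 16117/3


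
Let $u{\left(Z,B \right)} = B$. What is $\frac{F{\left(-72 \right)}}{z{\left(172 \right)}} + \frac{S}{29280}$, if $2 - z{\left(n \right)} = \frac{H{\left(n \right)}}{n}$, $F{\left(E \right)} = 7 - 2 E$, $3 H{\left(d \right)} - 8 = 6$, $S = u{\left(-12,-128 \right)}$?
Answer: $\frac{35644534}{465735} \approx 76.534$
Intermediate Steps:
$S = -128$
$H{\left(d \right)} = \frac{14}{3}$ ($H{\left(d \right)} = \frac{8}{3} + \frac{1}{3} \cdot 6 = \frac{8}{3} + 2 = \frac{14}{3}$)
$z{\left(n \right)} = 2 - \frac{14}{3 n}$
$\frac{F{\left(-72 \right)}}{z{\left(172 \right)}} + \frac{S}{29280} = \frac{7 - -144}{2 - \frac{14}{3 \cdot 172}} - \frac{128}{29280} = \frac{7 + 144}{2 - \frac{7}{258}} - \frac{4}{915} = \frac{151}{2 - \frac{7}{258}} - \frac{4}{915} = \frac{151}{\frac{509}{258}} - \frac{4}{915} = 151 \cdot \frac{258}{509} - \frac{4}{915} = \frac{38958}{509} - \frac{4}{915} = \frac{35644534}{465735}$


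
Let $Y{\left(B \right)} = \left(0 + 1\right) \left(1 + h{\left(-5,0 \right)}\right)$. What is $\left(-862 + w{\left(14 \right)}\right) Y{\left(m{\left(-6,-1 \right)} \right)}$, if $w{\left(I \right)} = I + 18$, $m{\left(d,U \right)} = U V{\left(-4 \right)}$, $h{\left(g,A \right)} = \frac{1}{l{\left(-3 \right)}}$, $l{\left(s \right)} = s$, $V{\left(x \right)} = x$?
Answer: $- \frac{1660}{3} \approx -553.33$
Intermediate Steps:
$h{\left(g,A \right)} = - \frac{1}{3}$ ($h{\left(g,A \right)} = \frac{1}{-3} = - \frac{1}{3}$)
$m{\left(d,U \right)} = - 4 U$ ($m{\left(d,U \right)} = U \left(-4\right) = - 4 U$)
$Y{\left(B \right)} = \frac{2}{3}$ ($Y{\left(B \right)} = \left(0 + 1\right) \left(1 - \frac{1}{3}\right) = 1 \cdot \frac{2}{3} = \frac{2}{3}$)
$w{\left(I \right)} = 18 + I$
$\left(-862 + w{\left(14 \right)}\right) Y{\left(m{\left(-6,-1 \right)} \right)} = \left(-862 + \left(18 + 14\right)\right) \frac{2}{3} = \left(-862 + 32\right) \frac{2}{3} = \left(-830\right) \frac{2}{3} = - \frac{1660}{3}$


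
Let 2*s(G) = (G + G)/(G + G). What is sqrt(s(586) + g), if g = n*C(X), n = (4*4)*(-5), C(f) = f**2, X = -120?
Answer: I*sqrt(4607998)/2 ≈ 1073.3*I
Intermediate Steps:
n = -80 (n = 16*(-5) = -80)
s(G) = 1/2 (s(G) = ((G + G)/(G + G))/2 = ((2*G)/((2*G)))/2 = ((2*G)*(1/(2*G)))/2 = (1/2)*1 = 1/2)
g = -1152000 (g = -80*(-120)**2 = -80*14400 = -1152000)
sqrt(s(586) + g) = sqrt(1/2 - 1152000) = sqrt(-2303999/2) = I*sqrt(4607998)/2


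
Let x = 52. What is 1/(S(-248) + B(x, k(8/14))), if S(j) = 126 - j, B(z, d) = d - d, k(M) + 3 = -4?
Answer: 1/374 ≈ 0.0026738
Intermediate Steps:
k(M) = -7 (k(M) = -3 - 4 = -7)
B(z, d) = 0
1/(S(-248) + B(x, k(8/14))) = 1/((126 - 1*(-248)) + 0) = 1/((126 + 248) + 0) = 1/(374 + 0) = 1/374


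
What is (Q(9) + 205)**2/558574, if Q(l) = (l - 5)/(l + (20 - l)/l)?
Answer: 11158088/147742823 ≈ 0.075524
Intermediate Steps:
Q(l) = (-5 + l)/(l + (20 - l)/l)
(Q(9) + 205)**2/558574 = (9*(-5 + 9)/(20 + 9**2 - 1*9) + 205)**2/558574 = (9*4/(20 + 81 - 9) + 205)**2*(1/558574) = (9*4/92 + 205)**2*(1/558574) = (9*(1/92)*4 + 205)**2*(1/558574) = (9/23 + 205)**2*(1/558574) = (4724/23)**2*(1/558574) = (22316176/529)*(1/558574) = 11158088/147742823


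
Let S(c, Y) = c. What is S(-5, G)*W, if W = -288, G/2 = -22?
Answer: 1440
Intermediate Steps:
G = -44 (G = 2*(-22) = -44)
S(-5, G)*W = -5*(-288) = 1440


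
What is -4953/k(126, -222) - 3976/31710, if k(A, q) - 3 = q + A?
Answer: 3730711/70215 ≈ 53.133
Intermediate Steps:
k(A, q) = 3 + A + q (k(A, q) = 3 + (q + A) = 3 + (A + q) = 3 + A + q)
-4953/k(126, -222) - 3976/31710 = -4953/(3 + 126 - 222) - 3976/31710 = -4953/(-93) - 3976*1/31710 = -4953*(-1/93) - 284/2265 = 1651/31 - 284/2265 = 3730711/70215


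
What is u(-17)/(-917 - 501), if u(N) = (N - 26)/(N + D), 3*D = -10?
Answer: -129/86498 ≈ -0.0014914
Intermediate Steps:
D = -10/3 (D = (⅓)*(-10) = -10/3 ≈ -3.3333)
u(N) = (-26 + N)/(-10/3 + N) (u(N) = (N - 26)/(N - 10/3) = (-26 + N)/(-10/3 + N))
u(-17)/(-917 - 501) = (3*(-26 - 17)/(-10 + 3*(-17)))/(-917 - 501) = (3*(-43)/(-10 - 51))/(-1418) = -3*(-43)/(1418*(-61)) = -3*(-1)*(-43)/(1418*61) = -1/1418*129/61 = -129/86498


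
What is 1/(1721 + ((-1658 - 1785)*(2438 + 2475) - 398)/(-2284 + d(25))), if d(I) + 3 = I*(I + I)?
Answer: 1037/18700534 ≈ 5.5453e-5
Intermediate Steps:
d(I) = -3 + 2*I² (d(I) = -3 + I*(I + I) = -3 + I*(2*I) = -3 + 2*I²)
1/(1721 + ((-1658 - 1785)*(2438 + 2475) - 398)/(-2284 + d(25))) = 1/(1721 + ((-1658 - 1785)*(2438 + 2475) - 398)/(-2284 + (-3 + 2*25²))) = 1/(1721 + (-3443*4913 - 398)/(-2284 + (-3 + 2*625))) = 1/(1721 + (-16915459 - 398)/(-2284 + (-3 + 1250))) = 1/(1721 - 16915857/(-2284 + 1247)) = 1/(1721 - 16915857/(-1037)) = 1/(1721 - 16915857*(-1/1037)) = 1/(1721 + 16915857/1037) = 1/(18700534/1037) = 1037/18700534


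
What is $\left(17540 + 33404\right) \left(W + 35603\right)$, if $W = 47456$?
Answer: $4231357696$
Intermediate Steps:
$\left(17540 + 33404\right) \left(W + 35603\right) = \left(17540 + 33404\right) \left(47456 + 35603\right) = 50944 \cdot 83059 = 4231357696$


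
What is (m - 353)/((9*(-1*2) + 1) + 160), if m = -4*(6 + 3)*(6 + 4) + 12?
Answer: -701/143 ≈ -4.9021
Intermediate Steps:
m = -348 (m = -36*10 + 12 = -4*90 + 12 = -360 + 12 = -348)
(m - 353)/((9*(-1*2) + 1) + 160) = (-348 - 353)/((9*(-1*2) + 1) + 160) = -701/((9*(-2) + 1) + 160) = -701/((-18 + 1) + 160) = -701/(-17 + 160) = -701/143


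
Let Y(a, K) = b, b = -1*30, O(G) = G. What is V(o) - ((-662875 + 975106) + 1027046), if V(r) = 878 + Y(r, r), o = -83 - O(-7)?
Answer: -1338429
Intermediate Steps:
o = -76 (o = -83 - 1*(-7) = -83 + 7 = -76)
b = -30
Y(a, K) = -30
V(r) = 848 (V(r) = 878 - 30 = 848)
V(o) - ((-662875 + 975106) + 1027046) = 848 - ((-662875 + 975106) + 1027046) = 848 - (312231 + 1027046) = 848 - 1*1339277 = 848 - 1339277 = -1338429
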